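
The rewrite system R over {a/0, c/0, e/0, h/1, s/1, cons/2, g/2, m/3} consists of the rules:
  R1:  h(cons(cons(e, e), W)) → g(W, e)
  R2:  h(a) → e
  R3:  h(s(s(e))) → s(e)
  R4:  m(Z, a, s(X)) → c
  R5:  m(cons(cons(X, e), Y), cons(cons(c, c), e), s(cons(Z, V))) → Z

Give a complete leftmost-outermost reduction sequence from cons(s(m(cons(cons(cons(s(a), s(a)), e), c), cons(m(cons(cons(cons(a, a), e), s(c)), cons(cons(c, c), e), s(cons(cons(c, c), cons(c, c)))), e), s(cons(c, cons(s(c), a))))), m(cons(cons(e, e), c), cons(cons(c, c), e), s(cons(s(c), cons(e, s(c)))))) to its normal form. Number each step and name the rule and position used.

1. cons(s(m(cons(cons(cons(s(a), s(a)), e), c), cons(m(cons(cons(cons(a, a), e), s(c)), cons(cons(c, c), e), s(cons(cons(c, c), cons(c, c)))), e), s(cons(c, cons(s(c), a))))), m(cons(cons(e, e), c), cons(cons(c, c), e), s(cons(s(c), cons(e, s(c))))))  →  cons(s(m(cons(cons(cons(s(a), s(a)), e), c), cons(cons(c, c), e), s(cons(c, cons(s(c), a))))), m(cons(cons(e, e), c), cons(cons(c, c), e), s(cons(s(c), cons(e, s(c))))))   [R5 at 1.1.2.1]
2. cons(s(m(cons(cons(cons(s(a), s(a)), e), c), cons(cons(c, c), e), s(cons(c, cons(s(c), a))))), m(cons(cons(e, e), c), cons(cons(c, c), e), s(cons(s(c), cons(e, s(c))))))  →  cons(s(c), m(cons(cons(e, e), c), cons(cons(c, c), e), s(cons(s(c), cons(e, s(c))))))   [R5 at 1.1]
3. cons(s(c), m(cons(cons(e, e), c), cons(cons(c, c), e), s(cons(s(c), cons(e, s(c))))))  →  cons(s(c), s(c))   [R5 at 2]

cons(s(c), s(c))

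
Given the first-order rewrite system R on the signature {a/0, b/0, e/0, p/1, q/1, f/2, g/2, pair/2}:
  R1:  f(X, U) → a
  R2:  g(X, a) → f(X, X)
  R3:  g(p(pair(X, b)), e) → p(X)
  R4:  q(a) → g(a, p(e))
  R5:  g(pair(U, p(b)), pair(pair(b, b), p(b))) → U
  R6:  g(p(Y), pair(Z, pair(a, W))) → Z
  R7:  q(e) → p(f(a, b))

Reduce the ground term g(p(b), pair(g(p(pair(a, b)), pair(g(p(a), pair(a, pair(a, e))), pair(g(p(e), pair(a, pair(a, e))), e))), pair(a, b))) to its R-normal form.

a

1. g(p(b), pair(g(p(pair(a, b)), pair(g(p(a), pair(a, pair(a, e))), pair(g(p(e), pair(a, pair(a, e))), e))), pair(a, b)))  →  g(p(pair(a, b)), pair(g(p(a), pair(a, pair(a, e))), pair(g(p(e), pair(a, pair(a, e))), e)))   [R6 at ε]
2. g(p(pair(a, b)), pair(g(p(a), pair(a, pair(a, e))), pair(g(p(e), pair(a, pair(a, e))), e)))  →  g(p(pair(a, b)), pair(a, pair(g(p(e), pair(a, pair(a, e))), e)))   [R6 at 2.1]
3. g(p(pair(a, b)), pair(a, pair(g(p(e), pair(a, pair(a, e))), e)))  →  g(p(pair(a, b)), pair(a, pair(a, e)))   [R6 at 2.2.1]
4. g(p(pair(a, b)), pair(a, pair(a, e)))  →  a   [R6 at ε]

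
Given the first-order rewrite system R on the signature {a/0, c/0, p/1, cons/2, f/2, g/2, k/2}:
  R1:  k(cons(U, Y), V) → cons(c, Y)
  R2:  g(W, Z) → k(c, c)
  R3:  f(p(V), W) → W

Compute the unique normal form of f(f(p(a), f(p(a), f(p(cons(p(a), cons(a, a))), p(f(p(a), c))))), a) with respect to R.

1. f(f(p(a), f(p(a), f(p(cons(p(a), cons(a, a))), p(f(p(a), c))))), a)  →  f(f(p(a), f(p(cons(p(a), cons(a, a))), p(f(p(a), c)))), a)   [R3 at 1]
2. f(f(p(a), f(p(cons(p(a), cons(a, a))), p(f(p(a), c)))), a)  →  f(f(p(cons(p(a), cons(a, a))), p(f(p(a), c))), a)   [R3 at 1]
3. f(f(p(cons(p(a), cons(a, a))), p(f(p(a), c))), a)  →  f(p(f(p(a), c)), a)   [R3 at 1]
4. f(p(f(p(a), c)), a)  →  a   [R3 at ε]

a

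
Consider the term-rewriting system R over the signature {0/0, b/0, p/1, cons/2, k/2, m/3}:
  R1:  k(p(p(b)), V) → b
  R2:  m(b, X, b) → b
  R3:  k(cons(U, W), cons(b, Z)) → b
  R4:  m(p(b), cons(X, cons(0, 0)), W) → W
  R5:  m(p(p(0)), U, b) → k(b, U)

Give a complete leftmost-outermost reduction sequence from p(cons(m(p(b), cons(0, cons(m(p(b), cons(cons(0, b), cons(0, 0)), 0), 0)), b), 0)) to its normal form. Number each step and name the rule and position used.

p(cons(b, 0))

1. p(cons(m(p(b), cons(0, cons(m(p(b), cons(cons(0, b), cons(0, 0)), 0), 0)), b), 0))  →  p(cons(m(p(b), cons(0, cons(0, 0)), b), 0))   [R4 at 1.1.2.2.1]
2. p(cons(m(p(b), cons(0, cons(0, 0)), b), 0))  →  p(cons(b, 0))   [R4 at 1.1]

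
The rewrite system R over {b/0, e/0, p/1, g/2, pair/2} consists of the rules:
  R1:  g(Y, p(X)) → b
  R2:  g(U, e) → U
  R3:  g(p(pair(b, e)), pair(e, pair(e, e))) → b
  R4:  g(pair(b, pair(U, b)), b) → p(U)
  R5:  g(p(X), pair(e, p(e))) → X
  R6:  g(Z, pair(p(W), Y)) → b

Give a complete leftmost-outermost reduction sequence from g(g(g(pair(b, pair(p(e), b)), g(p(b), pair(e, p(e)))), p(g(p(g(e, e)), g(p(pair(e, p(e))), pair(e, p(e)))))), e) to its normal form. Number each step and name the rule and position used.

b

1. g(g(g(pair(b, pair(p(e), b)), g(p(b), pair(e, p(e)))), p(g(p(g(e, e)), g(p(pair(e, p(e))), pair(e, p(e)))))), e)  →  g(g(pair(b, pair(p(e), b)), g(p(b), pair(e, p(e)))), p(g(p(g(e, e)), g(p(pair(e, p(e))), pair(e, p(e))))))   [R2 at ε]
2. g(g(pair(b, pair(p(e), b)), g(p(b), pair(e, p(e)))), p(g(p(g(e, e)), g(p(pair(e, p(e))), pair(e, p(e))))))  →  b   [R1 at ε]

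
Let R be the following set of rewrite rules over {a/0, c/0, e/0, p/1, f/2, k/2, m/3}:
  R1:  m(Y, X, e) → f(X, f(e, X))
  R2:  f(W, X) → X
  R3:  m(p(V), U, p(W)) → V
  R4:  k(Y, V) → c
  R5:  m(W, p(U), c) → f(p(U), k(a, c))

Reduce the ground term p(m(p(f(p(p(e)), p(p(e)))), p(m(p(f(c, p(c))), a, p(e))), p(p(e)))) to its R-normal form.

1. p(m(p(f(p(p(e)), p(p(e)))), p(m(p(f(c, p(c))), a, p(e))), p(p(e))))  →  p(f(p(p(e)), p(p(e))))   [R3 at 1]
2. p(f(p(p(e)), p(p(e))))  →  p(p(p(e)))   [R2 at 1]

p(p(p(e)))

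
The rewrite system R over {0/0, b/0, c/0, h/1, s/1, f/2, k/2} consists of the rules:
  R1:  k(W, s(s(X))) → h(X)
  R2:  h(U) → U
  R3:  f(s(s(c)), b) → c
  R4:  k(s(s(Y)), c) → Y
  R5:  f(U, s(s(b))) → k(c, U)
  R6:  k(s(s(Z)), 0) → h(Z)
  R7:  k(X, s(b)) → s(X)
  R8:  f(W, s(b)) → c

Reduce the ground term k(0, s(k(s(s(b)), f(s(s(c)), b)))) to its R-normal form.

1. k(0, s(k(s(s(b)), f(s(s(c)), b))))  →  k(0, s(k(s(s(b)), c)))   [R3 at 2.1.2]
2. k(0, s(k(s(s(b)), c)))  →  k(0, s(b))   [R4 at 2.1]
3. k(0, s(b))  →  s(0)   [R7 at ε]

s(0)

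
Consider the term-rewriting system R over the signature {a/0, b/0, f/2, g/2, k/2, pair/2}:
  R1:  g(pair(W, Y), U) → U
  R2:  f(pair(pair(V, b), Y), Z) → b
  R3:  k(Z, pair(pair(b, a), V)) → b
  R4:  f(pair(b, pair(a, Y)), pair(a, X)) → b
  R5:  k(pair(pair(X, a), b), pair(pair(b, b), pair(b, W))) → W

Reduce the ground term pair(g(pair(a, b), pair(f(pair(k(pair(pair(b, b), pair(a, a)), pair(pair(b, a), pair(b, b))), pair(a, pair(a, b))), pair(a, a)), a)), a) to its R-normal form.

1. pair(g(pair(a, b), pair(f(pair(k(pair(pair(b, b), pair(a, a)), pair(pair(b, a), pair(b, b))), pair(a, pair(a, b))), pair(a, a)), a)), a)  →  pair(pair(f(pair(k(pair(pair(b, b), pair(a, a)), pair(pair(b, a), pair(b, b))), pair(a, pair(a, b))), pair(a, a)), a), a)   [R1 at 1]
2. pair(pair(f(pair(k(pair(pair(b, b), pair(a, a)), pair(pair(b, a), pair(b, b))), pair(a, pair(a, b))), pair(a, a)), a), a)  →  pair(pair(f(pair(b, pair(a, pair(a, b))), pair(a, a)), a), a)   [R3 at 1.1.1.1]
3. pair(pair(f(pair(b, pair(a, pair(a, b))), pair(a, a)), a), a)  →  pair(pair(b, a), a)   [R4 at 1.1]

pair(pair(b, a), a)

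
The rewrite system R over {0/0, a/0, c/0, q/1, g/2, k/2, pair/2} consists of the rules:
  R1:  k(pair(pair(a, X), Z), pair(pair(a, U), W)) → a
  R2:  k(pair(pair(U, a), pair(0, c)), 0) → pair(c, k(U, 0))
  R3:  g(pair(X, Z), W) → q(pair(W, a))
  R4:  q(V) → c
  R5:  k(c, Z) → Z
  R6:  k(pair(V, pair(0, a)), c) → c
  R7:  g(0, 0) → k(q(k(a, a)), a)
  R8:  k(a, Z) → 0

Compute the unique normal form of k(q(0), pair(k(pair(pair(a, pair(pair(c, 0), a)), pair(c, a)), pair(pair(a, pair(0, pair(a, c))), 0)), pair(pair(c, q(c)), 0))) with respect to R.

1. k(q(0), pair(k(pair(pair(a, pair(pair(c, 0), a)), pair(c, a)), pair(pair(a, pair(0, pair(a, c))), 0)), pair(pair(c, q(c)), 0)))  →  k(c, pair(k(pair(pair(a, pair(pair(c, 0), a)), pair(c, a)), pair(pair(a, pair(0, pair(a, c))), 0)), pair(pair(c, q(c)), 0)))   [R4 at 1]
2. k(c, pair(k(pair(pair(a, pair(pair(c, 0), a)), pair(c, a)), pair(pair(a, pair(0, pair(a, c))), 0)), pair(pair(c, q(c)), 0)))  →  pair(k(pair(pair(a, pair(pair(c, 0), a)), pair(c, a)), pair(pair(a, pair(0, pair(a, c))), 0)), pair(pair(c, q(c)), 0))   [R5 at ε]
3. pair(k(pair(pair(a, pair(pair(c, 0), a)), pair(c, a)), pair(pair(a, pair(0, pair(a, c))), 0)), pair(pair(c, q(c)), 0))  →  pair(a, pair(pair(c, q(c)), 0))   [R1 at 1]
4. pair(a, pair(pair(c, q(c)), 0))  →  pair(a, pair(pair(c, c), 0))   [R4 at 2.1.2]

pair(a, pair(pair(c, c), 0))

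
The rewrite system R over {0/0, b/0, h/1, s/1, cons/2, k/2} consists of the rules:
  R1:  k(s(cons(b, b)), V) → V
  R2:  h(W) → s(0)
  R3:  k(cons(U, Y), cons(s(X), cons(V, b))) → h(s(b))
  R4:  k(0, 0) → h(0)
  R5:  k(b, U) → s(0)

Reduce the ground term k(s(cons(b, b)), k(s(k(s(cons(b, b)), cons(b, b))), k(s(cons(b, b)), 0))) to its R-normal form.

0

1. k(s(cons(b, b)), k(s(k(s(cons(b, b)), cons(b, b))), k(s(cons(b, b)), 0)))  →  k(s(k(s(cons(b, b)), cons(b, b))), k(s(cons(b, b)), 0))   [R1 at ε]
2. k(s(k(s(cons(b, b)), cons(b, b))), k(s(cons(b, b)), 0))  →  k(s(cons(b, b)), k(s(cons(b, b)), 0))   [R1 at 1.1]
3. k(s(cons(b, b)), k(s(cons(b, b)), 0))  →  k(s(cons(b, b)), 0)   [R1 at ε]
4. k(s(cons(b, b)), 0)  →  0   [R1 at ε]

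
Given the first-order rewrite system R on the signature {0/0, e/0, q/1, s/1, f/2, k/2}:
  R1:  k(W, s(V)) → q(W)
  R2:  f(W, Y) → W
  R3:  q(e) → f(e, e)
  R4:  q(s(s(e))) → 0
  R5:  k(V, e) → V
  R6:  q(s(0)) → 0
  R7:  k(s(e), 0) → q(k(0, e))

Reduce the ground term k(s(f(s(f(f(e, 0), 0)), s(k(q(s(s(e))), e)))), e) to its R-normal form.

s(s(e))

1. k(s(f(s(f(f(e, 0), 0)), s(k(q(s(s(e))), e)))), e)  →  s(f(s(f(f(e, 0), 0)), s(k(q(s(s(e))), e))))   [R5 at ε]
2. s(f(s(f(f(e, 0), 0)), s(k(q(s(s(e))), e))))  →  s(s(f(f(e, 0), 0)))   [R2 at 1]
3. s(s(f(f(e, 0), 0)))  →  s(s(f(e, 0)))   [R2 at 1.1]
4. s(s(f(e, 0)))  →  s(s(e))   [R2 at 1.1]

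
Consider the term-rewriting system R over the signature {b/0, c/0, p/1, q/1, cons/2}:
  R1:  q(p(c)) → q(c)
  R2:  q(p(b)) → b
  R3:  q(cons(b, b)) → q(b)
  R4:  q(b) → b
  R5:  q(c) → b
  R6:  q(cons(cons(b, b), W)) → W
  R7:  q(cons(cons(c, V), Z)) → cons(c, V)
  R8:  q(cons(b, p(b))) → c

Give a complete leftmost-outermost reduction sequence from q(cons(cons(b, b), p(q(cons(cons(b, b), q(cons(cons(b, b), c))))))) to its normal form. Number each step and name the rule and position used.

p(c)

1. q(cons(cons(b, b), p(q(cons(cons(b, b), q(cons(cons(b, b), c)))))))  →  p(q(cons(cons(b, b), q(cons(cons(b, b), c)))))   [R6 at ε]
2. p(q(cons(cons(b, b), q(cons(cons(b, b), c)))))  →  p(q(cons(cons(b, b), c)))   [R6 at 1]
3. p(q(cons(cons(b, b), c)))  →  p(c)   [R6 at 1]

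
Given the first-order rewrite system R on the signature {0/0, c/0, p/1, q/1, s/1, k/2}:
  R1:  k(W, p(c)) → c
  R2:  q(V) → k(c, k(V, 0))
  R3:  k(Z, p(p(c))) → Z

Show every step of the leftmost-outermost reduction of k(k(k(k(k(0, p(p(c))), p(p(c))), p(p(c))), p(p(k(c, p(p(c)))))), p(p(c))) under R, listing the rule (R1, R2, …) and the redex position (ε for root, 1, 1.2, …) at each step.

1. k(k(k(k(k(0, p(p(c))), p(p(c))), p(p(c))), p(p(k(c, p(p(c)))))), p(p(c)))  →  k(k(k(k(0, p(p(c))), p(p(c))), p(p(c))), p(p(k(c, p(p(c))))))   [R3 at ε]
2. k(k(k(k(0, p(p(c))), p(p(c))), p(p(c))), p(p(k(c, p(p(c))))))  →  k(k(k(0, p(p(c))), p(p(c))), p(p(k(c, p(p(c))))))   [R3 at 1]
3. k(k(k(0, p(p(c))), p(p(c))), p(p(k(c, p(p(c))))))  →  k(k(0, p(p(c))), p(p(k(c, p(p(c))))))   [R3 at 1]
4. k(k(0, p(p(c))), p(p(k(c, p(p(c))))))  →  k(0, p(p(k(c, p(p(c))))))   [R3 at 1]
5. k(0, p(p(k(c, p(p(c))))))  →  k(0, p(p(c)))   [R3 at 2.1.1]
6. k(0, p(p(c)))  →  0   [R3 at ε]

0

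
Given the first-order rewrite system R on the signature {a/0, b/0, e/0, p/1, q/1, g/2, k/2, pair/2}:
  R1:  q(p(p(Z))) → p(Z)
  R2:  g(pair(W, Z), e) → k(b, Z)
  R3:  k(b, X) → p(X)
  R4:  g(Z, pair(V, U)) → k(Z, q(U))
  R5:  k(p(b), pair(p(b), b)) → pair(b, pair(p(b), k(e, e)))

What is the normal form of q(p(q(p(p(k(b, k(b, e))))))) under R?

p(p(p(e)))

1. q(p(q(p(p(k(b, k(b, e)))))))  →  q(p(p(k(b, k(b, e)))))   [R1 at 1.1]
2. q(p(p(k(b, k(b, e)))))  →  p(k(b, k(b, e)))   [R1 at ε]
3. p(k(b, k(b, e)))  →  p(p(k(b, e)))   [R3 at 1]
4. p(p(k(b, e)))  →  p(p(p(e)))   [R3 at 1.1]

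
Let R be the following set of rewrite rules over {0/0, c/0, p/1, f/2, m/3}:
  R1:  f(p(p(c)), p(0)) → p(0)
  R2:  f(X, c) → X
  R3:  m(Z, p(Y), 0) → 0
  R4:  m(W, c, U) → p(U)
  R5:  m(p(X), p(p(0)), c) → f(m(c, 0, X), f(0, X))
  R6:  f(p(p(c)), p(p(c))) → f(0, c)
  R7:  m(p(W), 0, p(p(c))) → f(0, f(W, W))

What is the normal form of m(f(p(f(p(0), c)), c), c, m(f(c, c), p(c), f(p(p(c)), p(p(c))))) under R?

1. m(f(p(f(p(0), c)), c), c, m(f(c, c), p(c), f(p(p(c)), p(p(c)))))  →  p(m(f(c, c), p(c), f(p(p(c)), p(p(c)))))   [R4 at ε]
2. p(m(f(c, c), p(c), f(p(p(c)), p(p(c)))))  →  p(m(c, p(c), f(p(p(c)), p(p(c)))))   [R2 at 1.1]
3. p(m(c, p(c), f(p(p(c)), p(p(c)))))  →  p(m(c, p(c), f(0, c)))   [R6 at 1.3]
4. p(m(c, p(c), f(0, c)))  →  p(m(c, p(c), 0))   [R2 at 1.3]
5. p(m(c, p(c), 0))  →  p(0)   [R3 at 1]

p(0)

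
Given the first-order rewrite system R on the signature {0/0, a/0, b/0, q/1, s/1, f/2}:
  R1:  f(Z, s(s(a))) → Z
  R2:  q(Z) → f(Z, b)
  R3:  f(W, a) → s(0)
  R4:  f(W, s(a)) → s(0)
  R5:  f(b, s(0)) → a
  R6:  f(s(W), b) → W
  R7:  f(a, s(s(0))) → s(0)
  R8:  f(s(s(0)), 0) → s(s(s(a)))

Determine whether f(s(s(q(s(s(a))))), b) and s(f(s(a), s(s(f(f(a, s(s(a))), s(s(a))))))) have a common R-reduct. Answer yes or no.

yes — NF(t₁) = s(s(a)), NF(t₂) = s(s(a))

Reduce t₁ = f(s(s(q(s(s(a))))), b):
1. f(s(s(q(s(s(a))))), b)  →  s(q(s(s(a))))   [R6 at ε]
2. s(q(s(s(a))))  →  s(f(s(s(a)), b))   [R2 at 1]
3. s(f(s(s(a)), b))  →  s(s(a))   [R6 at 1]

Reduce t₂ = s(f(s(a), s(s(f(f(a, s(s(a))), s(s(a))))))):
1. s(f(s(a), s(s(f(f(a, s(s(a))), s(s(a)))))))  →  s(f(s(a), s(s(f(a, s(s(a)))))))   [R1 at 1.2.1.1]
2. s(f(s(a), s(s(f(a, s(s(a)))))))  →  s(f(s(a), s(s(a))))   [R1 at 1.2.1.1]
3. s(f(s(a), s(s(a))))  →  s(s(a))   [R1 at 1]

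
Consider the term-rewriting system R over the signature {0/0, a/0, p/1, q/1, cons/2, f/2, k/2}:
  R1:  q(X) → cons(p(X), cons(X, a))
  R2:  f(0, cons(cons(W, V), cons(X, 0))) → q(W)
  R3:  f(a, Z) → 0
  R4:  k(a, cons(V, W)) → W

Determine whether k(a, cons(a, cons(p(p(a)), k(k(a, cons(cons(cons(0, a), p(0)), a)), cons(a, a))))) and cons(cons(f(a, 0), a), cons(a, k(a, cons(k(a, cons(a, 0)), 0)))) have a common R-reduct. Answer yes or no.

Reduce t₁ = k(a, cons(a, cons(p(p(a)), k(k(a, cons(cons(cons(0, a), p(0)), a)), cons(a, a))))):
1. k(a, cons(a, cons(p(p(a)), k(k(a, cons(cons(cons(0, a), p(0)), a)), cons(a, a)))))  →  cons(p(p(a)), k(k(a, cons(cons(cons(0, a), p(0)), a)), cons(a, a)))   [R4 at ε]
2. cons(p(p(a)), k(k(a, cons(cons(cons(0, a), p(0)), a)), cons(a, a)))  →  cons(p(p(a)), k(a, cons(a, a)))   [R4 at 2.1]
3. cons(p(p(a)), k(a, cons(a, a)))  →  cons(p(p(a)), a)   [R4 at 2]

Reduce t₂ = cons(cons(f(a, 0), a), cons(a, k(a, cons(k(a, cons(a, 0)), 0)))):
1. cons(cons(f(a, 0), a), cons(a, k(a, cons(k(a, cons(a, 0)), 0))))  →  cons(cons(0, a), cons(a, k(a, cons(k(a, cons(a, 0)), 0))))   [R3 at 1.1]
2. cons(cons(0, a), cons(a, k(a, cons(k(a, cons(a, 0)), 0))))  →  cons(cons(0, a), cons(a, 0))   [R4 at 2.2]

no — NF(t₁) = cons(p(p(a)), a), NF(t₂) = cons(cons(0, a), cons(a, 0))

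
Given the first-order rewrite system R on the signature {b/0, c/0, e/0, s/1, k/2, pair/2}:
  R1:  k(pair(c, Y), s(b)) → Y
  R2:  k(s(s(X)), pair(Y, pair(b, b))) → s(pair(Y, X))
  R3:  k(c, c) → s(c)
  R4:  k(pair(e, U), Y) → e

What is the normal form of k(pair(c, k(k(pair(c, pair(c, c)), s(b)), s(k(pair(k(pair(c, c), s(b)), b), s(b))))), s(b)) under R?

c

1. k(pair(c, k(k(pair(c, pair(c, c)), s(b)), s(k(pair(k(pair(c, c), s(b)), b), s(b))))), s(b))  →  k(k(pair(c, pair(c, c)), s(b)), s(k(pair(k(pair(c, c), s(b)), b), s(b))))   [R1 at ε]
2. k(k(pair(c, pair(c, c)), s(b)), s(k(pair(k(pair(c, c), s(b)), b), s(b))))  →  k(pair(c, c), s(k(pair(k(pair(c, c), s(b)), b), s(b))))   [R1 at 1]
3. k(pair(c, c), s(k(pair(k(pair(c, c), s(b)), b), s(b))))  →  k(pair(c, c), s(k(pair(c, b), s(b))))   [R1 at 2.1.1.1]
4. k(pair(c, c), s(k(pair(c, b), s(b))))  →  k(pair(c, c), s(b))   [R1 at 2.1]
5. k(pair(c, c), s(b))  →  c   [R1 at ε]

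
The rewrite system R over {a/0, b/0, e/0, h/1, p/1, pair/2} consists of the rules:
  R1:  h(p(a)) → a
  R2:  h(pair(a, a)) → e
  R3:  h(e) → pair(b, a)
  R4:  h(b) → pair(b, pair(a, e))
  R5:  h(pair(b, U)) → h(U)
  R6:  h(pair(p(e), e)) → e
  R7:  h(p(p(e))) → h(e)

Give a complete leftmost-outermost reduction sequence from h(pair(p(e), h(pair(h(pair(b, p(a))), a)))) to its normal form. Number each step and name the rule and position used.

e

1. h(pair(p(e), h(pair(h(pair(b, p(a))), a))))  →  h(pair(p(e), h(pair(h(p(a)), a))))   [R5 at 1.2.1.1]
2. h(pair(p(e), h(pair(h(p(a)), a))))  →  h(pair(p(e), h(pair(a, a))))   [R1 at 1.2.1.1]
3. h(pair(p(e), h(pair(a, a))))  →  h(pair(p(e), e))   [R2 at 1.2]
4. h(pair(p(e), e))  →  e   [R6 at ε]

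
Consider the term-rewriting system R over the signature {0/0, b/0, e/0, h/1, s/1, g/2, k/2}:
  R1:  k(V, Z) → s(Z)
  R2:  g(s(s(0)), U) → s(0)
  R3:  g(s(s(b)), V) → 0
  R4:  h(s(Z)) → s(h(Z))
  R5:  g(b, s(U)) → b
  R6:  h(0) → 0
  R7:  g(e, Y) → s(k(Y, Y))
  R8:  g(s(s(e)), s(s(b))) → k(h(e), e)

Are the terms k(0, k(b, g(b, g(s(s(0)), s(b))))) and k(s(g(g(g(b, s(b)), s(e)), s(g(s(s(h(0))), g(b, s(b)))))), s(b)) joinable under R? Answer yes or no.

yes — NF(t₁) = s(s(b)), NF(t₂) = s(s(b))

Reduce t₁ = k(0, k(b, g(b, g(s(s(0)), s(b))))):
1. k(0, k(b, g(b, g(s(s(0)), s(b)))))  →  s(k(b, g(b, g(s(s(0)), s(b)))))   [R1 at ε]
2. s(k(b, g(b, g(s(s(0)), s(b)))))  →  s(s(g(b, g(s(s(0)), s(b)))))   [R1 at 1]
3. s(s(g(b, g(s(s(0)), s(b)))))  →  s(s(g(b, s(0))))   [R2 at 1.1.2]
4. s(s(g(b, s(0))))  →  s(s(b))   [R5 at 1.1]

Reduce t₂ = k(s(g(g(g(b, s(b)), s(e)), s(g(s(s(h(0))), g(b, s(b)))))), s(b)):
1. k(s(g(g(g(b, s(b)), s(e)), s(g(s(s(h(0))), g(b, s(b)))))), s(b))  →  s(s(b))   [R1 at ε]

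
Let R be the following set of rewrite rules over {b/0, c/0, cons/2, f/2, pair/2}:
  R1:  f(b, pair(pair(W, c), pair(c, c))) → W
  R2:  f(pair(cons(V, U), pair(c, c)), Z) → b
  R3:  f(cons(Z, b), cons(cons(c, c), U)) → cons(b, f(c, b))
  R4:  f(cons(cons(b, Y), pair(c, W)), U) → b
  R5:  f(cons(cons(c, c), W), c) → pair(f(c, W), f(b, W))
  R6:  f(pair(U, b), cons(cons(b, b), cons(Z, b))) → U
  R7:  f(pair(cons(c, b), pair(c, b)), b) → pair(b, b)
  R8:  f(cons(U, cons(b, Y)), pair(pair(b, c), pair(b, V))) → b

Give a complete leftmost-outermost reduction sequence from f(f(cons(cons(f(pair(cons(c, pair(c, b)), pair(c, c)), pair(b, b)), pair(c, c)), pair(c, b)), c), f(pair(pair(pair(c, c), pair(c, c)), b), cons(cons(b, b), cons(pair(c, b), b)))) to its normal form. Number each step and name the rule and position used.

c

1. f(f(cons(cons(f(pair(cons(c, pair(c, b)), pair(c, c)), pair(b, b)), pair(c, c)), pair(c, b)), c), f(pair(pair(pair(c, c), pair(c, c)), b), cons(cons(b, b), cons(pair(c, b), b))))  →  f(f(cons(cons(b, pair(c, c)), pair(c, b)), c), f(pair(pair(pair(c, c), pair(c, c)), b), cons(cons(b, b), cons(pair(c, b), b))))   [R2 at 1.1.1.1]
2. f(f(cons(cons(b, pair(c, c)), pair(c, b)), c), f(pair(pair(pair(c, c), pair(c, c)), b), cons(cons(b, b), cons(pair(c, b), b))))  →  f(b, f(pair(pair(pair(c, c), pair(c, c)), b), cons(cons(b, b), cons(pair(c, b), b))))   [R4 at 1]
3. f(b, f(pair(pair(pair(c, c), pair(c, c)), b), cons(cons(b, b), cons(pair(c, b), b))))  →  f(b, pair(pair(c, c), pair(c, c)))   [R6 at 2]
4. f(b, pair(pair(c, c), pair(c, c)))  →  c   [R1 at ε]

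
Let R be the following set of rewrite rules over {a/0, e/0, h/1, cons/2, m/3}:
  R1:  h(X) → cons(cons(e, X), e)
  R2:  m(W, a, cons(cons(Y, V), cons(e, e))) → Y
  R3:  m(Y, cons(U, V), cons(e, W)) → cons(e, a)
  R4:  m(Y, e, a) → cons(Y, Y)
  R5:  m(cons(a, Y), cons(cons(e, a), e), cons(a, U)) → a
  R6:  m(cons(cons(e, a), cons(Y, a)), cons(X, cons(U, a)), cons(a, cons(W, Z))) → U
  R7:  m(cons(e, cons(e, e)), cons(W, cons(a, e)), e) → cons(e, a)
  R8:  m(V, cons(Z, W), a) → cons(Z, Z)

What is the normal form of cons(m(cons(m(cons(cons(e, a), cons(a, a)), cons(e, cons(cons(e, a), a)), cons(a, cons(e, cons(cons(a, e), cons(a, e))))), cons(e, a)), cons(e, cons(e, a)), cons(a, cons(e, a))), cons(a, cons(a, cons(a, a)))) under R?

cons(e, cons(a, cons(a, cons(a, a))))

1. cons(m(cons(m(cons(cons(e, a), cons(a, a)), cons(e, cons(cons(e, a), a)), cons(a, cons(e, cons(cons(a, e), cons(a, e))))), cons(e, a)), cons(e, cons(e, a)), cons(a, cons(e, a))), cons(a, cons(a, cons(a, a))))  →  cons(m(cons(cons(e, a), cons(e, a)), cons(e, cons(e, a)), cons(a, cons(e, a))), cons(a, cons(a, cons(a, a))))   [R6 at 1.1.1]
2. cons(m(cons(cons(e, a), cons(e, a)), cons(e, cons(e, a)), cons(a, cons(e, a))), cons(a, cons(a, cons(a, a))))  →  cons(e, cons(a, cons(a, cons(a, a))))   [R6 at 1]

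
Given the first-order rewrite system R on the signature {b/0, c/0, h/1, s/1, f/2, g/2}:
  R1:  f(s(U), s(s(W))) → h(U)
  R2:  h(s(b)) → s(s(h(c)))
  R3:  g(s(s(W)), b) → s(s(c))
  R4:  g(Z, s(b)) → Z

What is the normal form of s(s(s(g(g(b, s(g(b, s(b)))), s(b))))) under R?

s(s(s(b)))

1. s(s(s(g(g(b, s(g(b, s(b)))), s(b)))))  →  s(s(s(g(b, s(g(b, s(b)))))))   [R4 at 1.1.1]
2. s(s(s(g(b, s(g(b, s(b)))))))  →  s(s(s(g(b, s(b)))))   [R4 at 1.1.1.2.1]
3. s(s(s(g(b, s(b)))))  →  s(s(s(b)))   [R4 at 1.1.1]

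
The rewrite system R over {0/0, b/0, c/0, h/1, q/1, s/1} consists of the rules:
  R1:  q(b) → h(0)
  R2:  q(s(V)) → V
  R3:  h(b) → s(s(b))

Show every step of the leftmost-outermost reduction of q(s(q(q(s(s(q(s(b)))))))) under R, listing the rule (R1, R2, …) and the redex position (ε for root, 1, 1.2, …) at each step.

b

1. q(s(q(q(s(s(q(s(b))))))))  →  q(q(s(s(q(s(b))))))   [R2 at ε]
2. q(q(s(s(q(s(b))))))  →  q(s(q(s(b))))   [R2 at 1]
3. q(s(q(s(b))))  →  q(s(b))   [R2 at ε]
4. q(s(b))  →  b   [R2 at ε]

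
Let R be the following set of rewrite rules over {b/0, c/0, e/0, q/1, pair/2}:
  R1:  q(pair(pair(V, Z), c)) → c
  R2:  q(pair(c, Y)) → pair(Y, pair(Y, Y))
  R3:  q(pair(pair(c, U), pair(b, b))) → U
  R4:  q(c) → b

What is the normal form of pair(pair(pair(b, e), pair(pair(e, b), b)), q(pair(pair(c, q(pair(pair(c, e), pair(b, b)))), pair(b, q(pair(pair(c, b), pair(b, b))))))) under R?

pair(pair(pair(b, e), pair(pair(e, b), b)), e)

1. pair(pair(pair(b, e), pair(pair(e, b), b)), q(pair(pair(c, q(pair(pair(c, e), pair(b, b)))), pair(b, q(pair(pair(c, b), pair(b, b)))))))  →  pair(pair(pair(b, e), pair(pair(e, b), b)), q(pair(pair(c, e), pair(b, q(pair(pair(c, b), pair(b, b)))))))   [R3 at 2.1.1.2]
2. pair(pair(pair(b, e), pair(pair(e, b), b)), q(pair(pair(c, e), pair(b, q(pair(pair(c, b), pair(b, b)))))))  →  pair(pair(pair(b, e), pair(pair(e, b), b)), q(pair(pair(c, e), pair(b, b))))   [R3 at 2.1.2.2]
3. pair(pair(pair(b, e), pair(pair(e, b), b)), q(pair(pair(c, e), pair(b, b))))  →  pair(pair(pair(b, e), pair(pair(e, b), b)), e)   [R3 at 2]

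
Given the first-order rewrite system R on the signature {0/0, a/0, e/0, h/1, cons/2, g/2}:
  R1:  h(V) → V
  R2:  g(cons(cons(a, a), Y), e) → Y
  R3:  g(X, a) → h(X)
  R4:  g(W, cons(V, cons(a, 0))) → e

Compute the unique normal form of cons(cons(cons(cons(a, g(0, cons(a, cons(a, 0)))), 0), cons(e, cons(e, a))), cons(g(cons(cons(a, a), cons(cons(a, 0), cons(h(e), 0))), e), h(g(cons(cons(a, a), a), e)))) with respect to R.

1. cons(cons(cons(cons(a, g(0, cons(a, cons(a, 0)))), 0), cons(e, cons(e, a))), cons(g(cons(cons(a, a), cons(cons(a, 0), cons(h(e), 0))), e), h(g(cons(cons(a, a), a), e))))  →  cons(cons(cons(cons(a, e), 0), cons(e, cons(e, a))), cons(g(cons(cons(a, a), cons(cons(a, 0), cons(h(e), 0))), e), h(g(cons(cons(a, a), a), e))))   [R4 at 1.1.1.2]
2. cons(cons(cons(cons(a, e), 0), cons(e, cons(e, a))), cons(g(cons(cons(a, a), cons(cons(a, 0), cons(h(e), 0))), e), h(g(cons(cons(a, a), a), e))))  →  cons(cons(cons(cons(a, e), 0), cons(e, cons(e, a))), cons(cons(cons(a, 0), cons(h(e), 0)), h(g(cons(cons(a, a), a), e))))   [R2 at 2.1]
3. cons(cons(cons(cons(a, e), 0), cons(e, cons(e, a))), cons(cons(cons(a, 0), cons(h(e), 0)), h(g(cons(cons(a, a), a), e))))  →  cons(cons(cons(cons(a, e), 0), cons(e, cons(e, a))), cons(cons(cons(a, 0), cons(e, 0)), h(g(cons(cons(a, a), a), e))))   [R1 at 2.1.2.1]
4. cons(cons(cons(cons(a, e), 0), cons(e, cons(e, a))), cons(cons(cons(a, 0), cons(e, 0)), h(g(cons(cons(a, a), a), e))))  →  cons(cons(cons(cons(a, e), 0), cons(e, cons(e, a))), cons(cons(cons(a, 0), cons(e, 0)), g(cons(cons(a, a), a), e)))   [R1 at 2.2]
5. cons(cons(cons(cons(a, e), 0), cons(e, cons(e, a))), cons(cons(cons(a, 0), cons(e, 0)), g(cons(cons(a, a), a), e)))  →  cons(cons(cons(cons(a, e), 0), cons(e, cons(e, a))), cons(cons(cons(a, 0), cons(e, 0)), a))   [R2 at 2.2]

cons(cons(cons(cons(a, e), 0), cons(e, cons(e, a))), cons(cons(cons(a, 0), cons(e, 0)), a))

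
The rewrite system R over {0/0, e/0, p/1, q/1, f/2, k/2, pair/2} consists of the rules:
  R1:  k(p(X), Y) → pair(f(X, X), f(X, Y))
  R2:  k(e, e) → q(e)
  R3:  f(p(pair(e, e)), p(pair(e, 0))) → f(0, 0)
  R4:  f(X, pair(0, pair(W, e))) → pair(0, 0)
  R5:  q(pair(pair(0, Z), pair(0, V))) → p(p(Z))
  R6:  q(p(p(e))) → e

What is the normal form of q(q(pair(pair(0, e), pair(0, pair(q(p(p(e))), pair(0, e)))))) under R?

1. q(q(pair(pair(0, e), pair(0, pair(q(p(p(e))), pair(0, e))))))  →  q(p(p(e)))   [R5 at 1]
2. q(p(p(e)))  →  e   [R6 at ε]

e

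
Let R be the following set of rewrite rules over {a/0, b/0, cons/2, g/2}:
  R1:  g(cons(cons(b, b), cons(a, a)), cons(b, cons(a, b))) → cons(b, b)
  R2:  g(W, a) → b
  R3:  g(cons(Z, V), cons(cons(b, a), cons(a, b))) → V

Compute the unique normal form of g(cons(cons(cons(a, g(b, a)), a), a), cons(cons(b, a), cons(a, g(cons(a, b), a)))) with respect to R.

a

1. g(cons(cons(cons(a, g(b, a)), a), a), cons(cons(b, a), cons(a, g(cons(a, b), a))))  →  g(cons(cons(cons(a, b), a), a), cons(cons(b, a), cons(a, g(cons(a, b), a))))   [R2 at 1.1.1.2]
2. g(cons(cons(cons(a, b), a), a), cons(cons(b, a), cons(a, g(cons(a, b), a))))  →  g(cons(cons(cons(a, b), a), a), cons(cons(b, a), cons(a, b)))   [R2 at 2.2.2]
3. g(cons(cons(cons(a, b), a), a), cons(cons(b, a), cons(a, b)))  →  a   [R3 at ε]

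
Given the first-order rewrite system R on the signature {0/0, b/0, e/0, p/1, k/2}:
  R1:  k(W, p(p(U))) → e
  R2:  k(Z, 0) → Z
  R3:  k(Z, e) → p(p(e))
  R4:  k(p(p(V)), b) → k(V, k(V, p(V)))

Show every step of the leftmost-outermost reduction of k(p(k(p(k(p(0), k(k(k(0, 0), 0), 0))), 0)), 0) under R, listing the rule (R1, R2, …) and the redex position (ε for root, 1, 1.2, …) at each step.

1. k(p(k(p(k(p(0), k(k(k(0, 0), 0), 0))), 0)), 0)  →  p(k(p(k(p(0), k(k(k(0, 0), 0), 0))), 0))   [R2 at ε]
2. p(k(p(k(p(0), k(k(k(0, 0), 0), 0))), 0))  →  p(p(k(p(0), k(k(k(0, 0), 0), 0))))   [R2 at 1]
3. p(p(k(p(0), k(k(k(0, 0), 0), 0))))  →  p(p(k(p(0), k(k(0, 0), 0))))   [R2 at 1.1.2]
4. p(p(k(p(0), k(k(0, 0), 0))))  →  p(p(k(p(0), k(0, 0))))   [R2 at 1.1.2]
5. p(p(k(p(0), k(0, 0))))  →  p(p(k(p(0), 0)))   [R2 at 1.1.2]
6. p(p(k(p(0), 0)))  →  p(p(p(0)))   [R2 at 1.1]

p(p(p(0)))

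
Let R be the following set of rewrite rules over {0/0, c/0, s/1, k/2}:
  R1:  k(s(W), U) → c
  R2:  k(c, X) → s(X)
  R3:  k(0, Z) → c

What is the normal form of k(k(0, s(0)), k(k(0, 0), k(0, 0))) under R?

1. k(k(0, s(0)), k(k(0, 0), k(0, 0)))  →  k(c, k(k(0, 0), k(0, 0)))   [R3 at 1]
2. k(c, k(k(0, 0), k(0, 0)))  →  s(k(k(0, 0), k(0, 0)))   [R2 at ε]
3. s(k(k(0, 0), k(0, 0)))  →  s(k(c, k(0, 0)))   [R3 at 1.1]
4. s(k(c, k(0, 0)))  →  s(s(k(0, 0)))   [R2 at 1]
5. s(s(k(0, 0)))  →  s(s(c))   [R3 at 1.1]

s(s(c))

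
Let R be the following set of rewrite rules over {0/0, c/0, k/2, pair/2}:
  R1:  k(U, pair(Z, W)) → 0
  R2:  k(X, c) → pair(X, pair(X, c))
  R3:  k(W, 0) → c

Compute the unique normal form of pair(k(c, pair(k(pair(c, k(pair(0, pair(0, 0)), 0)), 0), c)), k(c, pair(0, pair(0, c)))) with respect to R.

1. pair(k(c, pair(k(pair(c, k(pair(0, pair(0, 0)), 0)), 0), c)), k(c, pair(0, pair(0, c))))  →  pair(0, k(c, pair(0, pair(0, c))))   [R1 at 1]
2. pair(0, k(c, pair(0, pair(0, c))))  →  pair(0, 0)   [R1 at 2]

pair(0, 0)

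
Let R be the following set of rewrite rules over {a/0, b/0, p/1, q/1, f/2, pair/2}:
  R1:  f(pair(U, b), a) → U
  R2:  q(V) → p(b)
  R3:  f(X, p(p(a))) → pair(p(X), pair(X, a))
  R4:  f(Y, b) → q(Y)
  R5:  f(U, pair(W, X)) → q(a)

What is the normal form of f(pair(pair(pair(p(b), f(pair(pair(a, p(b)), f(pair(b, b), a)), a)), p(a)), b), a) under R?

1. f(pair(pair(pair(p(b), f(pair(pair(a, p(b)), f(pair(b, b), a)), a)), p(a)), b), a)  →  pair(pair(p(b), f(pair(pair(a, p(b)), f(pair(b, b), a)), a)), p(a))   [R1 at ε]
2. pair(pair(p(b), f(pair(pair(a, p(b)), f(pair(b, b), a)), a)), p(a))  →  pair(pair(p(b), f(pair(pair(a, p(b)), b), a)), p(a))   [R1 at 1.2.1.2]
3. pair(pair(p(b), f(pair(pair(a, p(b)), b), a)), p(a))  →  pair(pair(p(b), pair(a, p(b))), p(a))   [R1 at 1.2]

pair(pair(p(b), pair(a, p(b))), p(a))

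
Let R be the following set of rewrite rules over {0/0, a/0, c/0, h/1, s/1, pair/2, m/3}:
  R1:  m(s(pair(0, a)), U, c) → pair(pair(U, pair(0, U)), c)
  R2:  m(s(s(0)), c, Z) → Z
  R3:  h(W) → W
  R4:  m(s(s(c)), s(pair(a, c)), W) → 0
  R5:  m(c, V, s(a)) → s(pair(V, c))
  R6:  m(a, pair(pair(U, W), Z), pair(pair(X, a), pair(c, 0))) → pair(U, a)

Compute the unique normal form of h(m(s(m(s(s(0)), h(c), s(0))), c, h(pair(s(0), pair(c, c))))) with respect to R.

pair(s(0), pair(c, c))

1. h(m(s(m(s(s(0)), h(c), s(0))), c, h(pair(s(0), pair(c, c)))))  →  m(s(m(s(s(0)), h(c), s(0))), c, h(pair(s(0), pair(c, c))))   [R3 at ε]
2. m(s(m(s(s(0)), h(c), s(0))), c, h(pair(s(0), pair(c, c))))  →  m(s(m(s(s(0)), c, s(0))), c, h(pair(s(0), pair(c, c))))   [R3 at 1.1.2]
3. m(s(m(s(s(0)), c, s(0))), c, h(pair(s(0), pair(c, c))))  →  m(s(s(0)), c, h(pair(s(0), pair(c, c))))   [R2 at 1.1]
4. m(s(s(0)), c, h(pair(s(0), pair(c, c))))  →  h(pair(s(0), pair(c, c)))   [R2 at ε]
5. h(pair(s(0), pair(c, c)))  →  pair(s(0), pair(c, c))   [R3 at ε]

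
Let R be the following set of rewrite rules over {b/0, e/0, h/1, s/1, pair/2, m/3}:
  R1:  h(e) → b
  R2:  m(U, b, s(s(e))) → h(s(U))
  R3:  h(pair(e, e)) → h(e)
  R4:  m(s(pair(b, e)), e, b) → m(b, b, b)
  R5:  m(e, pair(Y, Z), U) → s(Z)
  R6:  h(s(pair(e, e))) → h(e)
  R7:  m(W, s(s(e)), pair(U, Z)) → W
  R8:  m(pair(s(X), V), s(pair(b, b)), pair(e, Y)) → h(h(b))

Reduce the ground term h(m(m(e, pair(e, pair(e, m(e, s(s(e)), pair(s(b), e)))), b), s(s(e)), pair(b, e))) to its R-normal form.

b

1. h(m(m(e, pair(e, pair(e, m(e, s(s(e)), pair(s(b), e)))), b), s(s(e)), pair(b, e)))  →  h(m(e, pair(e, pair(e, m(e, s(s(e)), pair(s(b), e)))), b))   [R7 at 1]
2. h(m(e, pair(e, pair(e, m(e, s(s(e)), pair(s(b), e)))), b))  →  h(s(pair(e, m(e, s(s(e)), pair(s(b), e)))))   [R5 at 1]
3. h(s(pair(e, m(e, s(s(e)), pair(s(b), e)))))  →  h(s(pair(e, e)))   [R7 at 1.1.2]
4. h(s(pair(e, e)))  →  h(e)   [R6 at ε]
5. h(e)  →  b   [R1 at ε]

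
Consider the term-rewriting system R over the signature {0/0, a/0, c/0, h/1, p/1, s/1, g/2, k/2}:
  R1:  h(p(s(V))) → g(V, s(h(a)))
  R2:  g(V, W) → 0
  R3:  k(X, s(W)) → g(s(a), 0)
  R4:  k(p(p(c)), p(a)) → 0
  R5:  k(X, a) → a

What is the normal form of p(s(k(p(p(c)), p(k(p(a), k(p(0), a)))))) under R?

p(s(0))

1. p(s(k(p(p(c)), p(k(p(a), k(p(0), a))))))  →  p(s(k(p(p(c)), p(k(p(a), a)))))   [R5 at 1.1.2.1.2]
2. p(s(k(p(p(c)), p(k(p(a), a)))))  →  p(s(k(p(p(c)), p(a))))   [R5 at 1.1.2.1]
3. p(s(k(p(p(c)), p(a))))  →  p(s(0))   [R4 at 1.1]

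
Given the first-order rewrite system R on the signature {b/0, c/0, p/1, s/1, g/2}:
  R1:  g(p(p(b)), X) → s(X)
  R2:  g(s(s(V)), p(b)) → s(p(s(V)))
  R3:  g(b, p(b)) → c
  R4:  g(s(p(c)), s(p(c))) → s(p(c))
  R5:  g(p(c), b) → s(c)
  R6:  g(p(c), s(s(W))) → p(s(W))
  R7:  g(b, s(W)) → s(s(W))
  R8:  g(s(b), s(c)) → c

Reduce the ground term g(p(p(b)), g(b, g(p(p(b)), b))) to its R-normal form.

s(s(s(b)))

1. g(p(p(b)), g(b, g(p(p(b)), b)))  →  s(g(b, g(p(p(b)), b)))   [R1 at ε]
2. s(g(b, g(p(p(b)), b)))  →  s(g(b, s(b)))   [R1 at 1.2]
3. s(g(b, s(b)))  →  s(s(s(b)))   [R7 at 1]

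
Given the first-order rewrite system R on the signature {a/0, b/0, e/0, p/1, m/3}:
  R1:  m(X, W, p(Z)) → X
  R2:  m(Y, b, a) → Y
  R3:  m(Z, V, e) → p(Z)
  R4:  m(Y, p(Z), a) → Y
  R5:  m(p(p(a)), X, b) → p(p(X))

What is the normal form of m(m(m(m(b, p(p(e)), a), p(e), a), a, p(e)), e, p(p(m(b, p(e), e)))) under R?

b

1. m(m(m(m(b, p(p(e)), a), p(e), a), a, p(e)), e, p(p(m(b, p(e), e))))  →  m(m(m(b, p(p(e)), a), p(e), a), a, p(e))   [R1 at ε]
2. m(m(m(b, p(p(e)), a), p(e), a), a, p(e))  →  m(m(b, p(p(e)), a), p(e), a)   [R1 at ε]
3. m(m(b, p(p(e)), a), p(e), a)  →  m(b, p(p(e)), a)   [R4 at ε]
4. m(b, p(p(e)), a)  →  b   [R4 at ε]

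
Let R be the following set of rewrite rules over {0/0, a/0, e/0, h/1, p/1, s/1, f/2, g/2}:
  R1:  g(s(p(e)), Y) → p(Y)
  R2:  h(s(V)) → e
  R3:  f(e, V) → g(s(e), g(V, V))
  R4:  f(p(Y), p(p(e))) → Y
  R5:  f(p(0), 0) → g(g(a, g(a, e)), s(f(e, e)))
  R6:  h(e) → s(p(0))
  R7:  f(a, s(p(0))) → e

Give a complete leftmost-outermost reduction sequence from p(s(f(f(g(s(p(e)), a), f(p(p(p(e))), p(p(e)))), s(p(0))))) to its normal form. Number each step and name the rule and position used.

1. p(s(f(f(g(s(p(e)), a), f(p(p(p(e))), p(p(e)))), s(p(0)))))  →  p(s(f(f(p(a), f(p(p(p(e))), p(p(e)))), s(p(0)))))   [R1 at 1.1.1.1]
2. p(s(f(f(p(a), f(p(p(p(e))), p(p(e)))), s(p(0)))))  →  p(s(f(f(p(a), p(p(e))), s(p(0)))))   [R4 at 1.1.1.2]
3. p(s(f(f(p(a), p(p(e))), s(p(0)))))  →  p(s(f(a, s(p(0)))))   [R4 at 1.1.1]
4. p(s(f(a, s(p(0)))))  →  p(s(e))   [R7 at 1.1]

p(s(e))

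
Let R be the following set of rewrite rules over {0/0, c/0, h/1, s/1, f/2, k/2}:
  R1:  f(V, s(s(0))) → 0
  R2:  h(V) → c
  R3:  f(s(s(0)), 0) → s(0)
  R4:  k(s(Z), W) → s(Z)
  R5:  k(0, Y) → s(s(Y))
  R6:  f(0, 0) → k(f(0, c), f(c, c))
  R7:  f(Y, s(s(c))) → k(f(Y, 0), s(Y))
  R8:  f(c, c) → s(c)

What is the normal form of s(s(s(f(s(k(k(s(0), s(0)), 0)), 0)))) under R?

1. s(s(s(f(s(k(k(s(0), s(0)), 0)), 0))))  →  s(s(s(f(s(k(s(0), 0)), 0))))   [R4 at 1.1.1.1.1.1]
2. s(s(s(f(s(k(s(0), 0)), 0))))  →  s(s(s(f(s(s(0)), 0))))   [R4 at 1.1.1.1.1]
3. s(s(s(f(s(s(0)), 0))))  →  s(s(s(s(0))))   [R3 at 1.1.1]

s(s(s(s(0))))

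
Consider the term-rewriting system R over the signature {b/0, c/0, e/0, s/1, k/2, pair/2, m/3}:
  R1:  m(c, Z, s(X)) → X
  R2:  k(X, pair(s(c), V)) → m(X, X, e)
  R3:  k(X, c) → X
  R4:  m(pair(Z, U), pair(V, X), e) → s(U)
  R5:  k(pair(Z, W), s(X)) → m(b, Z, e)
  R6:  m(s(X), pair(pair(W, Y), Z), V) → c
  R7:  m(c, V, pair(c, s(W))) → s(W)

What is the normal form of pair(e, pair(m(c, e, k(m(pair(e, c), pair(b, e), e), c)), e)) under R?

1. pair(e, pair(m(c, e, k(m(pair(e, c), pair(b, e), e), c)), e))  →  pair(e, pair(m(c, e, m(pair(e, c), pair(b, e), e)), e))   [R3 at 2.1.3]
2. pair(e, pair(m(c, e, m(pair(e, c), pair(b, e), e)), e))  →  pair(e, pair(m(c, e, s(c)), e))   [R4 at 2.1.3]
3. pair(e, pair(m(c, e, s(c)), e))  →  pair(e, pair(c, e))   [R1 at 2.1]

pair(e, pair(c, e))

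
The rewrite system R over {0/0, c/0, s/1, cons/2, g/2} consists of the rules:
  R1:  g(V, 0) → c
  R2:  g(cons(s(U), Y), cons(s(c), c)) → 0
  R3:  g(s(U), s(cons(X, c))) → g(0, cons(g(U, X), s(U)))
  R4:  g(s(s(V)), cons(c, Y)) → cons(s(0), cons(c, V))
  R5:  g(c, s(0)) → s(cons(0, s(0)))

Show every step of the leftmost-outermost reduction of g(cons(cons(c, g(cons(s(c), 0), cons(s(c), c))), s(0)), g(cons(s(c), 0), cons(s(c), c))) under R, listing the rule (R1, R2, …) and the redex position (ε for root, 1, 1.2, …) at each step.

1. g(cons(cons(c, g(cons(s(c), 0), cons(s(c), c))), s(0)), g(cons(s(c), 0), cons(s(c), c)))  →  g(cons(cons(c, 0), s(0)), g(cons(s(c), 0), cons(s(c), c)))   [R2 at 1.1.2]
2. g(cons(cons(c, 0), s(0)), g(cons(s(c), 0), cons(s(c), c)))  →  g(cons(cons(c, 0), s(0)), 0)   [R2 at 2]
3. g(cons(cons(c, 0), s(0)), 0)  →  c   [R1 at ε]

c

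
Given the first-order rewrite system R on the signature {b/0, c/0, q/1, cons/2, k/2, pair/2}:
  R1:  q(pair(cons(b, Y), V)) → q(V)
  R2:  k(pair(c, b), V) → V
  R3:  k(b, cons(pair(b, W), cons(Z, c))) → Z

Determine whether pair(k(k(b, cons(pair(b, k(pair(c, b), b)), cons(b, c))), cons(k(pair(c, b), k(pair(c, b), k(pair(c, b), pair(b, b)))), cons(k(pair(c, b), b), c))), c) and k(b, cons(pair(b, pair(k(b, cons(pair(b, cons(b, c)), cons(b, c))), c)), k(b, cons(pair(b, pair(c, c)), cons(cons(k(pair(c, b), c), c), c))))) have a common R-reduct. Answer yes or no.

no — NF(t₁) = pair(b, c), NF(t₂) = c

Reduce t₁ = pair(k(k(b, cons(pair(b, k(pair(c, b), b)), cons(b, c))), cons(k(pair(c, b), k(pair(c, b), k(pair(c, b), pair(b, b)))), cons(k(pair(c, b), b), c))), c):
1. pair(k(k(b, cons(pair(b, k(pair(c, b), b)), cons(b, c))), cons(k(pair(c, b), k(pair(c, b), k(pair(c, b), pair(b, b)))), cons(k(pair(c, b), b), c))), c)  →  pair(k(b, cons(k(pair(c, b), k(pair(c, b), k(pair(c, b), pair(b, b)))), cons(k(pair(c, b), b), c))), c)   [R3 at 1.1]
2. pair(k(b, cons(k(pair(c, b), k(pair(c, b), k(pair(c, b), pair(b, b)))), cons(k(pair(c, b), b), c))), c)  →  pair(k(b, cons(k(pair(c, b), k(pair(c, b), pair(b, b))), cons(k(pair(c, b), b), c))), c)   [R2 at 1.2.1]
3. pair(k(b, cons(k(pair(c, b), k(pair(c, b), pair(b, b))), cons(k(pair(c, b), b), c))), c)  →  pair(k(b, cons(k(pair(c, b), pair(b, b)), cons(k(pair(c, b), b), c))), c)   [R2 at 1.2.1]
4. pair(k(b, cons(k(pair(c, b), pair(b, b)), cons(k(pair(c, b), b), c))), c)  →  pair(k(b, cons(pair(b, b), cons(k(pair(c, b), b), c))), c)   [R2 at 1.2.1]
5. pair(k(b, cons(pair(b, b), cons(k(pair(c, b), b), c))), c)  →  pair(k(pair(c, b), b), c)   [R3 at 1]
6. pair(k(pair(c, b), b), c)  →  pair(b, c)   [R2 at 1]

Reduce t₂ = k(b, cons(pair(b, pair(k(b, cons(pair(b, cons(b, c)), cons(b, c))), c)), k(b, cons(pair(b, pair(c, c)), cons(cons(k(pair(c, b), c), c), c))))):
1. k(b, cons(pair(b, pair(k(b, cons(pair(b, cons(b, c)), cons(b, c))), c)), k(b, cons(pair(b, pair(c, c)), cons(cons(k(pair(c, b), c), c), c)))))  →  k(b, cons(pair(b, pair(b, c)), k(b, cons(pair(b, pair(c, c)), cons(cons(k(pair(c, b), c), c), c)))))   [R3 at 2.1.2.1]
2. k(b, cons(pair(b, pair(b, c)), k(b, cons(pair(b, pair(c, c)), cons(cons(k(pair(c, b), c), c), c)))))  →  k(b, cons(pair(b, pair(b, c)), cons(k(pair(c, b), c), c)))   [R3 at 2.2]
3. k(b, cons(pair(b, pair(b, c)), cons(k(pair(c, b), c), c)))  →  k(pair(c, b), c)   [R3 at ε]
4. k(pair(c, b), c)  →  c   [R2 at ε]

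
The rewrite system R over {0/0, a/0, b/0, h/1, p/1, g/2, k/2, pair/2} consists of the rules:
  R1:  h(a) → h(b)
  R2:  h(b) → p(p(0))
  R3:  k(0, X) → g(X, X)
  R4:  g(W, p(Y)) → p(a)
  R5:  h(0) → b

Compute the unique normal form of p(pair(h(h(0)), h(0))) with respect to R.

1. p(pair(h(h(0)), h(0)))  →  p(pair(h(b), h(0)))   [R5 at 1.1.1]
2. p(pair(h(b), h(0)))  →  p(pair(p(p(0)), h(0)))   [R2 at 1.1]
3. p(pair(p(p(0)), h(0)))  →  p(pair(p(p(0)), b))   [R5 at 1.2]

p(pair(p(p(0)), b))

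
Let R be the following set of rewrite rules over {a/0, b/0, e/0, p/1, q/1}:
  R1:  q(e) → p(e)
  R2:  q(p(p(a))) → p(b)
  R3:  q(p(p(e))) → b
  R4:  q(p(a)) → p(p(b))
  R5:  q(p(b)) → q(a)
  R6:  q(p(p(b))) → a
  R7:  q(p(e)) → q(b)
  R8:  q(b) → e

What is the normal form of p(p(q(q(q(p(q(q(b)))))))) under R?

1. p(p(q(q(q(p(q(q(b))))))))  →  p(p(q(q(q(p(q(e)))))))   [R8 at 1.1.1.1.1.1.1]
2. p(p(q(q(q(p(q(e)))))))  →  p(p(q(q(q(p(p(e)))))))   [R1 at 1.1.1.1.1.1]
3. p(p(q(q(q(p(p(e)))))))  →  p(p(q(q(b))))   [R3 at 1.1.1.1]
4. p(p(q(q(b))))  →  p(p(q(e)))   [R8 at 1.1.1]
5. p(p(q(e)))  →  p(p(p(e)))   [R1 at 1.1]

p(p(p(e)))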